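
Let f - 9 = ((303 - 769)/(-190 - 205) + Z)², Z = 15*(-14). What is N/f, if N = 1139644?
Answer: 177812955100/6805014481 ≈ 26.130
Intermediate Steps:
Z = -210
f = 6805014481/156025 (f = 9 + ((303 - 769)/(-190 - 205) - 210)² = 9 + (-466/(-395) - 210)² = 9 + (-466*(-1/395) - 210)² = 9 + (466/395 - 210)² = 9 + (-82484/395)² = 9 + 6803610256/156025 = 6805014481/156025 ≈ 43615.)
N/f = 1139644/(6805014481/156025) = 1139644*(156025/6805014481) = 177812955100/6805014481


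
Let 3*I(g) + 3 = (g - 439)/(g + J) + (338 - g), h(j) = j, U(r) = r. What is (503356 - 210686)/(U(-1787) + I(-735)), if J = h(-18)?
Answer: -661141530/3229949 ≈ -204.69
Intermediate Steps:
J = -18
I(g) = 335/3 - g/3 + (-439 + g)/(3*(-18 + g)) (I(g) = -1 + ((g - 439)/(g - 18) + (338 - g))/3 = -1 + ((-439 + g)/(-18 + g) + (338 - g))/3 = -1 + (338 - g + (-439 + g)/(-18 + g))/3 = -1 + (338/3 - g/3 + (-439 + g)/(3*(-18 + g))) = 335/3 - g/3 + (-439 + g)/(3*(-18 + g)))
(503356 - 210686)/(U(-1787) + I(-735)) = (503356 - 210686)/(-1787 + (-6469 - 1*(-735)**2 + 354*(-735))/(3*(-18 - 735))) = 292670/(-1787 + (1/3)*(-6469 - 1*540225 - 260190)/(-753)) = 292670/(-1787 + (1/3)*(-1/753)*(-6469 - 540225 - 260190)) = 292670/(-1787 + (1/3)*(-1/753)*(-806884)) = 292670/(-1787 + 806884/2259) = 292670/(-3229949/2259) = 292670*(-2259/3229949) = -661141530/3229949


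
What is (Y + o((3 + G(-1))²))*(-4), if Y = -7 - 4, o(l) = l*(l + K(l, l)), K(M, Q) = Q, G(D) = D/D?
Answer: -2004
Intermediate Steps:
G(D) = 1
o(l) = 2*l² (o(l) = l*(l + l) = l*(2*l) = 2*l²)
Y = -11
(Y + o((3 + G(-1))²))*(-4) = (-11 + 2*((3 + 1)²)²)*(-4) = (-11 + 2*(4²)²)*(-4) = (-11 + 2*16²)*(-4) = (-11 + 2*256)*(-4) = (-11 + 512)*(-4) = 501*(-4) = -2004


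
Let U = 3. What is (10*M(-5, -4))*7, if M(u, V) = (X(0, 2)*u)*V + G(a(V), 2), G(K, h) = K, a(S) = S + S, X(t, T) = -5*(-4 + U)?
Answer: 6440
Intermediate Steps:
X(t, T) = 5 (X(t, T) = -5*(-4 + 3) = -5*(-1) = 5)
a(S) = 2*S
M(u, V) = 2*V + 5*V*u (M(u, V) = (5*u)*V + 2*V = 5*V*u + 2*V = 2*V + 5*V*u)
(10*M(-5, -4))*7 = (10*(-4*(2 + 5*(-5))))*7 = (10*(-4*(2 - 25)))*7 = (10*(-4*(-23)))*7 = (10*92)*7 = 920*7 = 6440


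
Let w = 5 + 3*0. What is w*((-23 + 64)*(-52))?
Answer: -10660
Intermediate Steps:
w = 5 (w = 5 + 0 = 5)
w*((-23 + 64)*(-52)) = 5*((-23 + 64)*(-52)) = 5*(41*(-52)) = 5*(-2132) = -10660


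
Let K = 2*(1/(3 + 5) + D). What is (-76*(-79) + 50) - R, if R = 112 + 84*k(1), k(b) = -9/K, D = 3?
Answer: 151574/25 ≈ 6063.0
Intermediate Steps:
K = 25/4 (K = 2*(1/(3 + 5) + 3) = 2*(1/8 + 3) = 2*(25/8) = 25/4 ≈ 6.2500)
k(b) = -36/25 (k(b) = -9/25/4 = -9*4/25 = -36/25)
R = -224/25 (R = 112 + 84*(-36/25) = 112 - 3024/25 = -224/25 ≈ -8.9600)
(-76*(-79) + 50) - R = (-76*(-79) + 50) - 1*(-224/25) = (6004 + 50) + 224/25 = 6054 + 224/25 = 151574/25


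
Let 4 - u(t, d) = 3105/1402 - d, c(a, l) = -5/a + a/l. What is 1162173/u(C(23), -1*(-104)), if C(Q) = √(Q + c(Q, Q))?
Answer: 543122182/49437 ≈ 10986.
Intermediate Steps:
C(Q) = √(1 + Q - 5/Q) (C(Q) = √(Q + (-5/Q + Q/Q)) = √(Q + (-5/Q + 1)) = √(Q + (1 - 5/Q)) = √(1 + Q - 5/Q))
u(t, d) = 2503/1402 + d (u(t, d) = 4 - (3105/1402 - d) = 4 + (-3105/1402 + d) = 2503/1402 + d)
1162173/u(C(23), -1*(-104)) = 1162173/(2503/1402 - 1*(-104)) = 1162173/(2503/1402 + 104) = 1162173/(148311/1402) = 1162173*(1402/148311) = 543122182/49437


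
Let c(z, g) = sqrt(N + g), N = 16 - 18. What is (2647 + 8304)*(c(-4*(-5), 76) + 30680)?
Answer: 335976680 + 10951*sqrt(74) ≈ 3.3607e+8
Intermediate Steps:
N = -2
c(z, g) = sqrt(-2 + g)
(2647 + 8304)*(c(-4*(-5), 76) + 30680) = (2647 + 8304)*(sqrt(-2 + 76) + 30680) = 10951*(sqrt(74) + 30680) = 10951*(30680 + sqrt(74)) = 335976680 + 10951*sqrt(74)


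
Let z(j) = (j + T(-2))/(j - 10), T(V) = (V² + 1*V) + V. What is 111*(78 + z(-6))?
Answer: 69597/8 ≈ 8699.6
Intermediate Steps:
T(V) = V² + 2*V (T(V) = (V² + V) + V = (V + V²) + V = V² + 2*V)
z(j) = j/(-10 + j) (z(j) = (j - 2*(2 - 2))/(j - 10) = (j - 2*0)/(-10 + j) = (j + 0)/(-10 + j) = j/(-10 + j))
111*(78 + z(-6)) = 111*(78 - 6/(-10 - 6)) = 111*(78 - 6/(-16)) = 111*(78 - 6*(-1/16)) = 111*(78 + 3/8) = 111*(627/8) = 69597/8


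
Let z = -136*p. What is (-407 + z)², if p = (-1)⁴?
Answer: 294849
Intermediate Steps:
p = 1
z = -136 (z = -136*1 = -136)
(-407 + z)² = (-407 - 136)² = (-543)² = 294849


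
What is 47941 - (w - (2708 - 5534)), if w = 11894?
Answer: 33221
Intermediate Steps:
47941 - (w - (2708 - 5534)) = 47941 - (11894 - (2708 - 5534)) = 47941 - (11894 - 1*(-2826)) = 47941 - (11894 + 2826) = 47941 - 1*14720 = 47941 - 14720 = 33221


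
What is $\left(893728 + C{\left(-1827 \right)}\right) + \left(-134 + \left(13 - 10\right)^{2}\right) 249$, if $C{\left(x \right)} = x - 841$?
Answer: $859935$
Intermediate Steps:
$C{\left(x \right)} = -841 + x$
$\left(893728 + C{\left(-1827 \right)}\right) + \left(-134 + \left(13 - 10\right)^{2}\right) 249 = \left(893728 - 2668\right) + \left(-134 + \left(13 - 10\right)^{2}\right) 249 = \left(893728 - 2668\right) + \left(-134 + 3^{2}\right) 249 = 891060 + \left(-134 + 9\right) 249 = 891060 - 31125 = 859935$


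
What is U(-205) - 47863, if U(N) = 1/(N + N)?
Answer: -19623831/410 ≈ -47863.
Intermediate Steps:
U(N) = 1/(2*N)
U(-205) - 47863 = (½)/(-205) - 47863 = (½)*(-1/205) - 47863 = -1/410 - 47863 = -19623831/410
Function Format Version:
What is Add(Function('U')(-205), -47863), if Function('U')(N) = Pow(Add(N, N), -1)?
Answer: Rational(-19623831, 410) ≈ -47863.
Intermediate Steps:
Function('U')(N) = Mul(Rational(1, 2), Pow(N, -1)) (Function('U')(N) = Pow(Mul(2, N), -1) = Mul(Rational(1, 2), Pow(N, -1)))
Add(Function('U')(-205), -47863) = Add(Mul(Rational(1, 2), Pow(-205, -1)), -47863) = Add(Mul(Rational(1, 2), Rational(-1, 205)), -47863) = Add(Rational(-1, 410), -47863) = Rational(-19623831, 410)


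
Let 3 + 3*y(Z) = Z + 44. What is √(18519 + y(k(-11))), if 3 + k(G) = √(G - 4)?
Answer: √(166785 + 3*I*√15)/3 ≈ 136.13 + 0.0047417*I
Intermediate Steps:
k(G) = -3 + √(-4 + G) (k(G) = -3 + √(G - 4) = -3 + √(-4 + G))
y(Z) = 41/3 + Z/3 (y(Z) = -1 + (Z + 44)/3 = -1 + (44 + Z)/3 = -1 + (44/3 + Z/3) = 41/3 + Z/3)
√(18519 + y(k(-11))) = √(18519 + (41/3 + (-3 + √(-4 - 11))/3)) = √(18519 + (41/3 + (-3 + √(-15))/3)) = √(18519 + (41/3 + (-3 + I*√15)/3)) = √(18519 + (41/3 + (-1 + I*√15/3))) = √(18519 + (38/3 + I*√15/3)) = √(55595/3 + I*√15/3)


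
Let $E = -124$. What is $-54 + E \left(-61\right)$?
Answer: $7510$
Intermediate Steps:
$-54 + E \left(-61\right) = -54 - -7564 = -54 + 7564 = 7510$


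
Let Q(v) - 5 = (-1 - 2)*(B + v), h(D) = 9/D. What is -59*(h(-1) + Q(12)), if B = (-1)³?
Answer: 2183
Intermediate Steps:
B = -1
Q(v) = 8 - 3*v (Q(v) = 5 + (-1 - 2)*(-1 + v) = 5 - 3*(-1 + v) = 5 + (3 - 3*v) = 8 - 3*v)
-59*(h(-1) + Q(12)) = -59*(9/(-1) + (8 - 3*12)) = -59*(9*(-1) + (8 - 36)) = -59*(-9 - 28) = -59*(-37) = 2183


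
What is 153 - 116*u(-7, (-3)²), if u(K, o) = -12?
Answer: 1545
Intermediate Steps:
153 - 116*u(-7, (-3)²) = 153 - 116*(-12) = 153 + 1392 = 1545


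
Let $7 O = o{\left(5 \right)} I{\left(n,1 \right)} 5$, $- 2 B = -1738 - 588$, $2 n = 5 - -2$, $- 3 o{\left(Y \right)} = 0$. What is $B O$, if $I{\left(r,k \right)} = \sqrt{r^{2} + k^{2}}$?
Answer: $0$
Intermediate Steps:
$o{\left(Y \right)} = 0$ ($o{\left(Y \right)} = \left(- \frac{1}{3}\right) 0 = 0$)
$n = \frac{7}{2}$ ($n = \frac{5 - -2}{2} = \frac{5 + 2}{2} = \frac{1}{2} \cdot 7 = \frac{7}{2} \approx 3.5$)
$I{\left(r,k \right)} = \sqrt{k^{2} + r^{2}}$
$B = 1163$ ($B = - \frac{-1738 - 588}{2} = \left(- \frac{1}{2}\right) \left(-2326\right) = 1163$)
$O = 0$ ($O = \frac{0 \sqrt{1^{2} + \left(\frac{7}{2}\right)^{2}} \cdot 5}{7} = \frac{0 \sqrt{1 + \frac{49}{4}} \cdot 5}{7} = \frac{0 \sqrt{\frac{53}{4}} \cdot 5}{7} = \frac{0 \frac{\sqrt{53}}{2} \cdot 5}{7} = \frac{0 \cdot 5}{7} = \frac{1}{7} \cdot 0 = 0$)
$B O = 1163 \cdot 0 = 0$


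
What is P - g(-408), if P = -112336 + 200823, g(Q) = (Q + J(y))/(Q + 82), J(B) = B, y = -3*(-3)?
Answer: 28846363/326 ≈ 88486.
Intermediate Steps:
y = 9
g(Q) = (9 + Q)/(82 + Q) (g(Q) = (Q + 9)/(Q + 82) = (9 + Q)/(82 + Q))
P = 88487
P - g(-408) = 88487 - (9 - 408)/(82 - 408) = 88487 - (-399)/(-326) = 88487 - (-1)*(-399)/326 = 88487 - 1*399/326 = 88487 - 399/326 = 28846363/326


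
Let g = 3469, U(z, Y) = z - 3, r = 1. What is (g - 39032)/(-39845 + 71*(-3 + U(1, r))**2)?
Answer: 35563/38070 ≈ 0.93415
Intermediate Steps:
U(z, Y) = -3 + z
(g - 39032)/(-39845 + 71*(-3 + U(1, r))**2) = (3469 - 39032)/(-39845 + 71*(-3 + (-3 + 1))**2) = -35563/(-39845 + 71*(-3 - 2)**2) = -35563/(-39845 + 71*(-5)**2) = -35563/(-39845 + 71*25) = -35563/(-39845 + 1775) = -35563/(-38070) = -35563*(-1/38070) = 35563/38070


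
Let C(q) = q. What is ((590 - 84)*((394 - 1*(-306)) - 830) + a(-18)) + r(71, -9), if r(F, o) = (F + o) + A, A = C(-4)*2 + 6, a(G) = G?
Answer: -65738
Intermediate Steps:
A = -2 (A = -4*2 + 6 = -8 + 6 = -2)
r(F, o) = -2 + F + o (r(F, o) = (F + o) - 2 = -2 + F + o)
((590 - 84)*((394 - 1*(-306)) - 830) + a(-18)) + r(71, -9) = ((590 - 84)*((394 - 1*(-306)) - 830) - 18) + (-2 + 71 - 9) = (506*((394 + 306) - 830) - 18) + 60 = (506*(700 - 830) - 18) + 60 = (506*(-130) - 18) + 60 = (-65780 - 18) + 60 = -65798 + 60 = -65738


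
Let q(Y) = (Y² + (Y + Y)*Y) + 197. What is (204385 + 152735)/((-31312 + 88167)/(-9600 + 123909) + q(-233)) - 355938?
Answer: -6634550822748798/18639739631 ≈ -3.5594e+5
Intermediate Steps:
q(Y) = 197 + 3*Y² (q(Y) = (Y² + (2*Y)*Y) + 197 = (Y² + 2*Y²) + 197 = 3*Y² + 197 = 197 + 3*Y²)
(204385 + 152735)/((-31312 + 88167)/(-9600 + 123909) + q(-233)) - 355938 = (204385 + 152735)/((-31312 + 88167)/(-9600 + 123909) + (197 + 3*(-233)²)) - 355938 = 357120/(56855/114309 + (197 + 3*54289)) - 355938 = 357120/(56855*(1/114309) + (197 + 162867)) - 355938 = 357120/(56855/114309 + 163064) - 355938 = 357120/(18639739631/114309) - 355938 = 357120*(114309/18639739631) - 355938 = 40822030080/18639739631 - 355938 = -6634550822748798/18639739631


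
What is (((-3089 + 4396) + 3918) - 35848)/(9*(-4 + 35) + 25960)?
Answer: -30623/26239 ≈ -1.1671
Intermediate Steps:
(((-3089 + 4396) + 3918) - 35848)/(9*(-4 + 35) + 25960) = ((1307 + 3918) - 35848)/(9*31 + 25960) = (5225 - 35848)/(279 + 25960) = -30623/26239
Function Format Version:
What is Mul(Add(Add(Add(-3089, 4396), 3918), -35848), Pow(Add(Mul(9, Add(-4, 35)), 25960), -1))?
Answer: Rational(-30623, 26239) ≈ -1.1671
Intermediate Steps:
Mul(Add(Add(Add(-3089, 4396), 3918), -35848), Pow(Add(Mul(9, Add(-4, 35)), 25960), -1)) = Mul(Add(Add(1307, 3918), -35848), Pow(Add(Mul(9, 31), 25960), -1)) = Mul(Add(5225, -35848), Pow(Add(279, 25960), -1)) = Mul(-30623, Pow(26239, -1)) = Mul(-30623, Rational(1, 26239)) = Rational(-30623, 26239)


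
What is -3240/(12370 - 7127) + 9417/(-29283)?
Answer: -1118219/1190161 ≈ -0.93955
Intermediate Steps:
-3240/(12370 - 7127) + 9417/(-29283) = -3240/5243 + 9417*(-1/29283) = -3240*1/5243 - 73/227 = -3240/5243 - 73/227 = -1118219/1190161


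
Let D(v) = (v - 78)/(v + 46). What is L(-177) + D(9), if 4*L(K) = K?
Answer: -10011/220 ≈ -45.505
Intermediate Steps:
D(v) = (-78 + v)/(46 + v)
L(K) = K/4
L(-177) + D(9) = (1/4)*(-177) + (-78 + 9)/(46 + 9) = -177/4 - 69/55 = -10011/220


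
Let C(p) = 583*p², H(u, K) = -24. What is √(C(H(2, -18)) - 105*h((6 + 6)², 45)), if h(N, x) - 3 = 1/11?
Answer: √40593498/11 ≈ 579.21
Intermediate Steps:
h(N, x) = 34/11 (h(N, x) = 3 + 1/11 = 34/11)
√(C(H(2, -18)) - 105*h((6 + 6)², 45)) = √(583*(-24)² - 105*34/11) = √(583*576 - 3570/11) = √(335808 - 3570/11) = √(3690318/11) = √40593498/11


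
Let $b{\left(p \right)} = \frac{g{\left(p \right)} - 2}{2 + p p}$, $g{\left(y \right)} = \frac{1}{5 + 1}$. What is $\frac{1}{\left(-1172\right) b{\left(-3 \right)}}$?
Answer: $\frac{3}{586} \approx 0.0051195$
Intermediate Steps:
$g{\left(y \right)} = \frac{1}{6}$
$b{\left(p \right)} = - \frac{11}{6 \left(2 + p^{2}\right)}$ ($b{\left(p \right)} = \frac{\frac{1}{6} - 2}{2 + p p} = - \frac{11}{6 \left(2 + p^{2}\right)}$)
$\frac{1}{\left(-1172\right) b{\left(-3 \right)}} = \frac{1}{\left(-1172\right) \left(- \frac{11}{12 + 6 \left(-3\right)^{2}}\right)} = \frac{1}{\left(-1172\right) \left(- \frac{11}{12 + 6 \cdot 9}\right)} = \frac{1}{\left(-1172\right) \left(- \frac{11}{12 + 54}\right)} = \frac{1}{\left(-1172\right) \left(- \frac{11}{66}\right)} = \frac{1}{\left(-1172\right) \left(\left(-11\right) \frac{1}{66}\right)} = \frac{1}{\left(-1172\right) \left(- \frac{1}{6}\right)} = \frac{1}{\frac{586}{3}} = \frac{3}{586}$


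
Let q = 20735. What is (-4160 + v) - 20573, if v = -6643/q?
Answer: -39449646/1595 ≈ -24733.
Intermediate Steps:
v = -511/1595 (v = -6643/20735 = -6643*1/20735 = -511/1595 ≈ -0.32038)
(-4160 + v) - 20573 = (-4160 - 511/1595) - 20573 = -6635711/1595 - 20573 = -39449646/1595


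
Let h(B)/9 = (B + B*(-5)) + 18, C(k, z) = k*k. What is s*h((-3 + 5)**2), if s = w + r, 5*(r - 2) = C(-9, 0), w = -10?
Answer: 738/5 ≈ 147.60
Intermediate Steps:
C(k, z) = k**2
r = 91/5 (r = 2 + (1/5)*(-9)**2 = 2 + (1/5)*81 = 2 + 81/5 = 91/5 ≈ 18.200)
h(B) = 162 - 36*B (h(B) = 9*((B + B*(-5)) + 18) = 9*((B - 5*B) + 18) = 9*(-4*B + 18) = 9*(18 - 4*B) = 162 - 36*B)
s = 41/5 (s = -10 + 91/5 = 41/5 ≈ 8.2000)
s*h((-3 + 5)**2) = 41*(162 - 36*(-3 + 5)**2)/5 = 41*(162 - 36*2**2)/5 = 41*(162 - 36*4)/5 = 41*(162 - 144)/5 = (41/5)*18 = 738/5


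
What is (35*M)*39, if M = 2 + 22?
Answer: 32760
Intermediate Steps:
M = 24
(35*M)*39 = (35*24)*39 = 840*39 = 32760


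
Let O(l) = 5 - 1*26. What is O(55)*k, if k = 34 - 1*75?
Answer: 861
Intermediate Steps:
k = -41 (k = 34 - 75 = -41)
O(l) = -21 (O(l) = 5 - 26 = -21)
O(55)*k = -21*(-41) = 861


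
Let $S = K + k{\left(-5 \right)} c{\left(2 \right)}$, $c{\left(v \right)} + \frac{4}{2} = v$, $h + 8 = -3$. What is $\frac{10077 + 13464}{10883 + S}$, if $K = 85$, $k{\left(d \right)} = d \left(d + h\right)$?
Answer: $\frac{7847}{3656} \approx 2.1463$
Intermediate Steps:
$h = -11$ ($h = -8 - 3 = -11$)
$k{\left(d \right)} = d \left(-11 + d\right)$ ($k{\left(d \right)} = d \left(d - 11\right) = d \left(-11 + d\right)$)
$c{\left(v \right)} = -2 + v$
$S = 85$ ($S = 85 + - 5 \left(-11 - 5\right) \left(-2 + 2\right) = 85 + \left(-5\right) \left(-16\right) 0 = 85 + 80 \cdot 0 = 85 + 0 = 85$)
$\frac{10077 + 13464}{10883 + S} = \frac{10077 + 13464}{10883 + 85} = \frac{23541}{10968} = 23541 \cdot \frac{1}{10968} = \frac{7847}{3656}$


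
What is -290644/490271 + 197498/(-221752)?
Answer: -80639215123/54359287396 ≈ -1.4834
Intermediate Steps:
-290644/490271 + 197498/(-221752) = -290644*1/490271 + 197498*(-1/221752) = -290644/490271 - 98749/110876 = -80639215123/54359287396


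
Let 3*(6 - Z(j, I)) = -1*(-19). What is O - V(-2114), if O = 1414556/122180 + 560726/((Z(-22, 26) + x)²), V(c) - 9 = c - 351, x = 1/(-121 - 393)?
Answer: 40745003431608831/8164342505 ≈ 4.9906e+6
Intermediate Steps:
x = -1/514 (x = 1/(-514) = -1/514 ≈ -0.0019455)
Z(j, I) = -⅓ (Z(j, I) = 6 - (-1)*(-19)/3 = 6 - ⅓*19 = 6 - 19/3 = -⅓)
V(c) = -342 + c (V(c) = 9 + (c - 351) = 9 + (-351 + c) = -342 + c)
O = 40724951806416551/8164342505 (O = 1414556/122180 + 560726/((-⅓ - 1/514)²) = 1414556*(1/122180) + 560726/((-517/1542)²) = 353639/30545 + 560726/(267289/2377764) = 353639/30545 + 560726*(2377764/267289) = 353639/30545 + 1333274096664/267289 = 40724951806416551/8164342505 ≈ 4.9881e+6)
O - V(-2114) = 40724951806416551/8164342505 - (-342 - 2114) = 40724951806416551/8164342505 - 1*(-2456) = 40724951806416551/8164342505 + 2456 = 40745003431608831/8164342505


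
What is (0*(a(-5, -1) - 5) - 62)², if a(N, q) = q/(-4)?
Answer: 3844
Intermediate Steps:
a(N, q) = -q/4 (a(N, q) = q*(-¼) = -q/4)
(0*(a(-5, -1) - 5) - 62)² = (0*(-¼*(-1) - 5) - 62)² = (0*(¼ - 5) - 62)² = (0*(-19/4) - 62)² = (0 - 62)² = (-62)² = 3844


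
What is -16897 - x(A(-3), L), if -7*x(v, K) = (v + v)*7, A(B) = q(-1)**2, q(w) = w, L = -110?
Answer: -16895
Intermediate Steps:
A(B) = 1 (A(B) = (-1)**2 = 1)
x(v, K) = -2*v (x(v, K) = -(v + v)*7/7 = -2*v*7/7 = -2*v)
-16897 - x(A(-3), L) = -16897 - (-2) = -16897 - 1*(-2) = -16897 + 2 = -16895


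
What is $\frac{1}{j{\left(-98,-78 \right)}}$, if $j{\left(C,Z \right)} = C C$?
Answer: $\frac{1}{9604} \approx 0.00010412$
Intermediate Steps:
$j{\left(C,Z \right)} = C^{2}$
$\frac{1}{j{\left(-98,-78 \right)}} = \frac{1}{\left(-98\right)^{2}} = \frac{1}{9604}$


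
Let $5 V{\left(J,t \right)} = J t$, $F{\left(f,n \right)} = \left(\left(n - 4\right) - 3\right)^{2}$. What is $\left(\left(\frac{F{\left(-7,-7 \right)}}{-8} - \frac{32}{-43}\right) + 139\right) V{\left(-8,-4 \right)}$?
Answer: $\frac{158576}{215} \approx 737.56$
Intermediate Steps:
$F{\left(f,n \right)} = \left(-7 + n\right)^{2}$ ($F{\left(f,n \right)} = \left(\left(n - 4\right) - 3\right)^{2} = \left(\left(-4 + n\right) - 3\right)^{2} = \left(-7 + n\right)^{2}$)
$V{\left(J,t \right)} = \frac{J t}{5}$
$\left(\left(\frac{F{\left(-7,-7 \right)}}{-8} - \frac{32}{-43}\right) + 139\right) V{\left(-8,-4 \right)} = \left(\left(\frac{\left(-7 - 7\right)^{2}}{-8} - \frac{32}{-43}\right) + 139\right) \frac{1}{5} \left(-8\right) \left(-4\right) = \left(\left(\left(-14\right)^{2} \left(- \frac{1}{8}\right) - - \frac{32}{43}\right) + 139\right) \frac{32}{5} = \left(\left(196 \left(- \frac{1}{8}\right) + \frac{32}{43}\right) + 139\right) \frac{32}{5} = \left(\left(- \frac{49}{2} + \frac{32}{43}\right) + 139\right) \frac{32}{5} = \left(- \frac{2043}{86} + 139\right) \frac{32}{5} = \frac{9911}{86} \cdot \frac{32}{5} = \frac{158576}{215}$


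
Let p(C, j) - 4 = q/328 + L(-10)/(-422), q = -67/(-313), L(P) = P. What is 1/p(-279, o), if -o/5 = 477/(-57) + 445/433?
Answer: 21662104/87175873 ≈ 0.24849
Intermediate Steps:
o = 301960/8227 (o = -5*(477/(-57) + 445/433) = -5*(477*(-1/57) + 445*(1/433)) = -5*(-159/19 + 445/433) = -5*(-60392/8227) = 301960/8227 ≈ 36.704)
q = 67/313 (q = -67*(-1/313) = 67/313 ≈ 0.21406)
p(C, j) = 87175873/21662104 (p(C, j) = 4 + ((67/313)/328 - 10/(-422)) = 4 + ((67/313)*(1/328) - 10*(-1/422)) = 4 + (67/102664 + 5/211) = 4 + 527457/21662104 = 87175873/21662104)
1/p(-279, o) = 1/(87175873/21662104) = 21662104/87175873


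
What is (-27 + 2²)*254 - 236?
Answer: -6078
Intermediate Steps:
(-27 + 2²)*254 - 236 = (-27 + 4)*254 - 236 = -23*254 - 236 = -5842 - 236 = -6078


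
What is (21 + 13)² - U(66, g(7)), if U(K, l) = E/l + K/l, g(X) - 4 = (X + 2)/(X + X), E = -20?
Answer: 74496/65 ≈ 1146.1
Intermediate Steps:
g(X) = 4 + (2 + X)/(2*X) (g(X) = 4 + (X + 2)/(X + X) = 4 + (2 + X)/((2*X)) = 4 + (2 + X)*(1/(2*X)) = 4 + (2 + X)/(2*X))
U(K, l) = -20/l + K/l
(21 + 13)² - U(66, g(7)) = (21 + 13)² - (-20 + 66)/(9/2 + 1/7) = 34² - 46/(9/2 + ⅐) = 1156 - 46/65/14 = 1156 - 14*46/65 = 1156 - 1*644/65 = 1156 - 644/65 = 74496/65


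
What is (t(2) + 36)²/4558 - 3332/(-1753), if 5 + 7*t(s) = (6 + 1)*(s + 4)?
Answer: 890587857/391518526 ≈ 2.2747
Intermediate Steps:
t(s) = 23/7 + s (t(s) = -5/7 + ((6 + 1)*(s + 4))/7 = -5/7 + (7*(4 + s))/7 = -5/7 + (28 + 7*s)/7 = -5/7 + (4 + s) = 23/7 + s)
(t(2) + 36)²/4558 - 3332/(-1753) = ((23/7 + 2) + 36)²/4558 - 3332/(-1753) = (37/7 + 36)²*(1/4558) - 3332*(-1/1753) = (289/7)²*(1/4558) + 3332/1753 = (83521/49)*(1/4558) + 3332/1753 = 83521/223342 + 3332/1753 = 890587857/391518526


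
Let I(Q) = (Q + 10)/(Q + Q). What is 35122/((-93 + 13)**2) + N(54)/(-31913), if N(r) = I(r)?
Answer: 15131402011/2757283200 ≈ 5.4878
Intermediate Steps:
I(Q) = (10 + Q)/(2*Q) (I(Q) = (10 + Q)/((2*Q)) = (10 + Q)*(1/(2*Q)) = (10 + Q)/(2*Q))
N(r) = (10 + r)/(2*r)
35122/((-93 + 13)**2) + N(54)/(-31913) = 35122/((-93 + 13)**2) + ((1/2)*(10 + 54)/54)/(-31913) = 35122/((-80)**2) + ((1/2)*(1/54)*64)*(-1/31913) = 35122/6400 + (16/27)*(-1/31913) = 35122*(1/6400) - 16/861651 = 17561/3200 - 16/861651 = 15131402011/2757283200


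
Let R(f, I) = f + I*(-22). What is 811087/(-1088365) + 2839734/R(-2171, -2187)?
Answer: 3053403324869/50002753195 ≈ 61.065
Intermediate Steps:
R(f, I) = f - 22*I
811087/(-1088365) + 2839734/R(-2171, -2187) = 811087/(-1088365) + 2839734/(-2171 - 22*(-2187)) = 811087*(-1/1088365) + 2839734/(-2171 + 48114) = -811087/1088365 + 2839734/45943 = 3053403324869/50002753195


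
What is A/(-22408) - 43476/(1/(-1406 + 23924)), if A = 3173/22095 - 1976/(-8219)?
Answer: -3983781193183750964527/4069266022440 ≈ -9.7899e+8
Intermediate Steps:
A = 69738607/181598805 (A = 3173*(1/22095) - 1976*(-1/8219) = 3173/22095 + 1976/8219 = 69738607/181598805 ≈ 0.38403)
A/(-22408) - 43476/(1/(-1406 + 23924)) = (69738607/181598805)/(-22408) - 43476/(1/(-1406 + 23924)) = (69738607/181598805)*(-1/22408) - 43476/(1/22518) = -69738607/4069266022440 - 43476/1/22518 = -69738607/4069266022440 - 43476*22518 = -69738607/4069266022440 - 978992568 = -3983781193183750964527/4069266022440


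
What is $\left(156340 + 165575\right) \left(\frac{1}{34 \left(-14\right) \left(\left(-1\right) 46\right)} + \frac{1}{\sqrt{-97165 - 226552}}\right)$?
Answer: $\frac{321915}{21896} - \frac{321915 i \sqrt{323717}}{323717} \approx 14.702 - 565.79 i$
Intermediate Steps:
$\left(156340 + 165575\right) \left(\frac{1}{34 \left(-14\right) \left(\left(-1\right) 46\right)} + \frac{1}{\sqrt{-97165 - 226552}}\right) = 321915 \left(\frac{1}{\left(-476\right) \left(-46\right)} + \frac{1}{\sqrt{-323717}}\right) = 321915 \left(\frac{1}{21896} + \frac{1}{i \sqrt{323717}}\right) = 321915 \left(\frac{1}{21896} - \frac{i \sqrt{323717}}{323717}\right) = \frac{321915}{21896} - \frac{321915 i \sqrt{323717}}{323717}$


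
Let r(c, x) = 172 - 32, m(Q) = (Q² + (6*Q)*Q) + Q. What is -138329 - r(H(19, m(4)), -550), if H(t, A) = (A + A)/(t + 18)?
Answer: -138469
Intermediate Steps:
m(Q) = Q + 7*Q² (m(Q) = (Q² + 6*Q²) + Q = 7*Q² + Q = Q + 7*Q²)
H(t, A) = 2*A/(18 + t) (H(t, A) = (2*A)/(18 + t) = 2*A/(18 + t))
r(c, x) = 140
-138329 - r(H(19, m(4)), -550) = -138329 - 1*140 = -138329 - 140 = -138469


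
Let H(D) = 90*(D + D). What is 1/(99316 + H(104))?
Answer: 1/118036 ≈ 8.4720e-6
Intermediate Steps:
H(D) = 180*D (H(D) = 90*(2*D) = 180*D)
1/(99316 + H(104)) = 1/(99316 + 180*104) = 1/(99316 + 18720) = 1/118036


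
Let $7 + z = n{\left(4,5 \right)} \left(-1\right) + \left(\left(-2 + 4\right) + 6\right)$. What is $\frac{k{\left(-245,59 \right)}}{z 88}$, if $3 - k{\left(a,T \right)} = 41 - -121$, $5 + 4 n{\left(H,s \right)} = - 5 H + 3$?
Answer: $- \frac{159}{572} \approx -0.27797$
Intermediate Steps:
$n{\left(H,s \right)} = - \frac{1}{2} - \frac{5 H}{4}$ ($n{\left(H,s \right)} = - \frac{5}{4} + \frac{- 5 H + 3}{4} = - \frac{5}{4} + \frac{3 - 5 H}{4} = - \frac{5}{4} - \left(- \frac{3}{4} + \frac{5 H}{4}\right) = - \frac{1}{2} - \frac{5 H}{4}$)
$z = \frac{13}{2}$ ($z = -7 + \left(\left(- \frac{1}{2} - 5\right) \left(-1\right) + \left(\left(-2 + 4\right) + 6\right)\right) = -7 + \left(\left(- \frac{1}{2} - 5\right) \left(-1\right) + \left(2 + 6\right)\right) = -7 + \left(\left(- \frac{11}{2}\right) \left(-1\right) + 8\right) = -7 + \left(\frac{11}{2} + 8\right) = -7 + \frac{27}{2} = \frac{13}{2} \approx 6.5$)
$k{\left(a,T \right)} = -159$ ($k{\left(a,T \right)} = 3 - \left(41 - -121\right) = 3 - \left(41 + 121\right) = 3 - 162 = -159$)
$\frac{k{\left(-245,59 \right)}}{z 88} = - \frac{159}{\frac{13}{2} \cdot 88} = - \frac{159}{572}$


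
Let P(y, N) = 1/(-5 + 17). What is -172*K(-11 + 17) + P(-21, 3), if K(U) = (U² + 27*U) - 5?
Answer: -398351/12 ≈ -33196.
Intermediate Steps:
P(y, N) = 1/12
K(U) = -5 + U² + 27*U
-172*K(-11 + 17) + P(-21, 3) = -172*(-5 + (-11 + 17)² + 27*(-11 + 17)) + 1/12 = -172*(-5 + 6² + 27*6) + 1/12 = -172*(-5 + 36 + 162) + 1/12 = -172*193 + 1/12 = -33196 + 1/12 = -398351/12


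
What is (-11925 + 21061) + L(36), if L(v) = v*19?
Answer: 9820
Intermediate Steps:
L(v) = 19*v
(-11925 + 21061) + L(36) = (-11925 + 21061) + 19*36 = 9136 + 684 = 9820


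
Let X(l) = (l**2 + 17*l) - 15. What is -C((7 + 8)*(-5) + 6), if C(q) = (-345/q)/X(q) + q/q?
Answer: -3578/3573 ≈ -1.0014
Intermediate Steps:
X(l) = -15 + l**2 + 17*l
C(q) = 1 - 345/(q*(-15 + q**2 + 17*q)) (C(q) = (-345/q)/(-15 + q**2 + 17*q) + q/q = -345/(q*(-15 + q**2 + 17*q)) + 1 = 1 - 345/(q*(-15 + q**2 + 17*q)))
-C((7 + 8)*(-5) + 6) = -(1 - 345/(((7 + 8)*(-5) + 6)*(-15 + ((7 + 8)*(-5) + 6)**2 + 17*((7 + 8)*(-5) + 6)))) = -(1 - 345/((15*(-5) + 6)*(-15 + (15*(-5) + 6)**2 + 17*(15*(-5) + 6)))) = -(1 - 345/((-75 + 6)*(-15 + (-75 + 6)**2 + 17*(-75 + 6)))) = -(1 - 345/(-69*(-15 + (-69)**2 + 17*(-69)))) = -(1 - 345*(-1/69)/(-15 + 4761 - 1173)) = -(1 - 345*(-1/69)/3573) = -(1 - 345*(-1/69)*1/3573) = -(1 + 5/3573) = -1*3578/3573 = -3578/3573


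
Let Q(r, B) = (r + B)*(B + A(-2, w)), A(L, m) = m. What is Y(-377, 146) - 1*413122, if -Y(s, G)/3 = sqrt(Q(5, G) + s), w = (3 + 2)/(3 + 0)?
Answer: -413122 - sqrt(197286) ≈ -4.1357e+5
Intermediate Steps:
w = 5/3 ≈ 1.6667
Q(r, B) = (5/3 + B)*(B + r) (Q(r, B) = (r + B)*(B + 5/3) = (B + r)*(5/3 + B) = (5/3 + B)*(B + r))
Y(s, G) = -3*sqrt(25/3 + s + G**2 + 20*G/3) (Y(s, G) = -3*sqrt((G**2 + 5*G/3 + (5/3)*5 + G*5) + s) = -3*sqrt((G**2 + 5*G/3 + 25/3 + 5*G) + s) = -3*sqrt((25/3 + G**2 + 20*G/3) + s) = -3*sqrt(25/3 + s + G**2 + 20*G/3))
Y(-377, 146) - 1*413122 = -sqrt(75 + 9*(-377) + 9*146**2 + 60*146) - 1*413122 = -sqrt(75 - 3393 + 9*21316 + 8760) - 413122 = -sqrt(75 - 3393 + 191844 + 8760) - 413122 = -sqrt(197286) - 413122 = -413122 - sqrt(197286)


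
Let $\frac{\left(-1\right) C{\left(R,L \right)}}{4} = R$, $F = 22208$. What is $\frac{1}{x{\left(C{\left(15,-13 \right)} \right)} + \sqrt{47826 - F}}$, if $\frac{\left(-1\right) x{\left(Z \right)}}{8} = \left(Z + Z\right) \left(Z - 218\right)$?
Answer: $- \frac{133440}{35612454391} - \frac{\sqrt{25618}}{71224908782} \approx -3.7493 \cdot 10^{-6}$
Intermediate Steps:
$C{\left(R,L \right)} = - 4 R$
$x{\left(Z \right)} = - 16 Z \left(-218 + Z\right)$ ($x{\left(Z \right)} = - 8 \left(Z + Z\right) \left(Z - 218\right) = - 8 \cdot 2 Z \left(-218 + Z\right) = - 16 Z \left(-218 + Z\right)$)
$\frac{1}{x{\left(C{\left(15,-13 \right)} \right)} + \sqrt{47826 - F}} = \frac{1}{16 \left(\left(-4\right) 15\right) \left(218 - \left(-4\right) 15\right) + \sqrt{47826 - 22208}} = \frac{1}{16 \left(-60\right) \left(218 - -60\right) + \sqrt{47826 - 22208}} = \frac{1}{16 \left(-60\right) \left(218 + 60\right) + \sqrt{25618}} = \frac{1}{16 \left(-60\right) 278 + \sqrt{25618}} = \frac{1}{-266880 + \sqrt{25618}}$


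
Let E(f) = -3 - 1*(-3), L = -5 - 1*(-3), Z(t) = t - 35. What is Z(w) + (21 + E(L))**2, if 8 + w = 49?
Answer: 447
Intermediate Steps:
w = 41 (w = -8 + 49 = 41)
Z(t) = -35 + t
L = -2 (L = -5 + 3 = -2)
E(f) = 0 (E(f) = -3 + 3 = 0)
Z(w) + (21 + E(L))**2 = (-35 + 41) + (21 + 0)**2 = 6 + 21**2 = 6 + 441 = 447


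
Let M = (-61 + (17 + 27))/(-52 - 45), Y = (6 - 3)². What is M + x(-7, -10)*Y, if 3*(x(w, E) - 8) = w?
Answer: 4964/97 ≈ 51.175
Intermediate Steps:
x(w, E) = 8 + w/3
Y = 9 (Y = 3² = 9)
M = 17/97 (M = (-61 + 44)/(-97) = -17*(-1/97) = 17/97 ≈ 0.17526)
M + x(-7, -10)*Y = 17/97 + (8 + (⅓)*(-7))*9 = 17/97 + (8 - 7/3)*9 = 17/97 + (17/3)*9 = 17/97 + 51 = 4964/97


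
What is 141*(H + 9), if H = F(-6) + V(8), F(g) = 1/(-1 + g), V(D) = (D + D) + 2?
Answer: 26508/7 ≈ 3786.9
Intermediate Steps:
V(D) = 2 + 2*D (V(D) = 2*D + 2 = 2 + 2*D)
H = 125/7 (H = 1/(-1 - 6) + (2 + 2*8) = 1/(-7) + (2 + 16) = -1/7 + 18 = 125/7 ≈ 17.857)
141*(H + 9) = 141*(125/7 + 9) = 141*(188/7) = 26508/7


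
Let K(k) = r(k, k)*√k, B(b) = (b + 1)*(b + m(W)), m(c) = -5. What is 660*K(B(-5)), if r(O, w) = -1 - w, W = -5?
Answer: -54120*√10 ≈ -1.7114e+5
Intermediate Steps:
B(b) = (1 + b)*(-5 + b) (B(b) = (b + 1)*(b - 5) = (1 + b)*(-5 + b))
K(k) = √k*(-1 - k) (K(k) = (-1 - k)*√k = √k*(-1 - k))
660*K(B(-5)) = 660*(√(-5 + (-5)² - 4*(-5))*(-1 - (-5 + (-5)² - 4*(-5)))) = 660*(√(-5 + 25 + 20)*(-1 - (-5 + 25 + 20))) = 660*(√40*(-1 - 1*40)) = 660*((2*√10)*(-1 - 40)) = 660*((2*√10)*(-41)) = 660*(-82*√10) = -54120*√10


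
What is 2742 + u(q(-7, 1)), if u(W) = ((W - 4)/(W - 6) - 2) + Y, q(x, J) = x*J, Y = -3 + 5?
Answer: 35657/13 ≈ 2742.8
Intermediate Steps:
Y = 2
q(x, J) = J*x
u(W) = (-4 + W)/(-6 + W) (u(W) = ((W - 4)/(W - 6) - 2) + 2 = ((-4 + W)/(-6 + W) - 2) + 2 = (-2 + (-4 + W)/(-6 + W)) + 2 = (-4 + W)/(-6 + W))
2742 + u(q(-7, 1)) = 2742 + (-4 + 1*(-7))/(-6 + 1*(-7)) = 2742 + (-4 - 7)/(-6 - 7) = 2742 - 11/(-13) = 2742 - 1/13*(-11) = 2742 + 11/13 = 35657/13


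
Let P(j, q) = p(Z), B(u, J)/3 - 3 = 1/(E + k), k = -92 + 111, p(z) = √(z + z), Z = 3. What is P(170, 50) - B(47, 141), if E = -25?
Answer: -17/2 + √6 ≈ -6.0505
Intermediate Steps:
p(z) = √2*√z (p(z) = √(2*z) = √2*√z)
k = 19
B(u, J) = 17/2 (B(u, J) = 9 + 3/(-25 + 19) = 9 + 3/(-6) = 9 + 3*(-⅙) = 9 - ½ = 17/2)
P(j, q) = √6 (P(j, q) = √2*√3 = √6)
P(170, 50) - B(47, 141) = √6 - 1*17/2 = √6 - 17/2 = -17/2 + √6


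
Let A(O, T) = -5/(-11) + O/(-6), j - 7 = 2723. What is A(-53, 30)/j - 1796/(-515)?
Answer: 12956759/3711708 ≈ 3.4908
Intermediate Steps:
j = 2730 (j = 7 + 2723 = 2730)
A(O, T) = 5/11 - O/6 (A(O, T) = -5*(-1/11) + O*(-1/6) = 5/11 - O/6)
A(-53, 30)/j - 1796/(-515) = (5/11 - 1/6*(-53))/2730 - 1796/(-515) = (5/11 + 53/6)*(1/2730) - 1796*(-1/515) = (613/66)*(1/2730) + 1796/515 = 613/180180 + 1796/515 = 12956759/3711708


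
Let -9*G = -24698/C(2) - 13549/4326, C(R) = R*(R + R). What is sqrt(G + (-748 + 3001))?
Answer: sqrt(437303636007)/12978 ≈ 50.955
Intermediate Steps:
C(R) = 2*R**2 (C(R) = R*(2*R) = 2*R**2)
G = 26737985/77868 (G = -(-24698/(2*2**2) - 13549/4326)/9 = -(-24698/(2*4) - 13549*1/4326)/9 = -(-24698/8 - 13549/4326)/9 = -(-24698*1/8 - 13549/4326)/9 = -(-12349/4 - 13549/4326)/9 = -1/9*(-26737985/8652) = 26737985/77868 ≈ 343.38)
sqrt(G + (-748 + 3001)) = sqrt(26737985/77868 + (-748 + 3001)) = sqrt(26737985/77868 + 2253) = sqrt(202174589/77868) = sqrt(437303636007)/12978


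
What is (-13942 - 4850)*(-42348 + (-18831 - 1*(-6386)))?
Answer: 1029670056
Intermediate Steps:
(-13942 - 4850)*(-42348 + (-18831 - 1*(-6386))) = -18792*(-42348 + (-18831 + 6386)) = -18792*(-42348 - 12445) = -18792*(-54793) = 1029670056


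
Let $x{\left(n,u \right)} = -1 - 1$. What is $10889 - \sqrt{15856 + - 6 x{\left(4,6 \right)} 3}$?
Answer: $10889 - 2 \sqrt{3973} \approx 10763.0$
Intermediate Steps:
$x{\left(n,u \right)} = -2$
$10889 - \sqrt{15856 + - 6 x{\left(4,6 \right)} 3} = 10889 - \sqrt{15856 + \left(-6\right) \left(-2\right) 3} = 10889 - \sqrt{15856 + 12 \cdot 3} = 10889 - \sqrt{15856 + 36} = 10889 - \sqrt{15892} = 10889 - 2 \sqrt{3973}$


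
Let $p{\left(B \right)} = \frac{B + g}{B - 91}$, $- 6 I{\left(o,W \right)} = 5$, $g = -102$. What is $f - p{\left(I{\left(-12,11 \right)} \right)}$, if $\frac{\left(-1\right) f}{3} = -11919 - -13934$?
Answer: $- \frac{3331412}{551} \approx -6046.1$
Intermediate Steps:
$I{\left(o,W \right)} = - \frac{5}{6}$ ($I{\left(o,W \right)} = \left(- \frac{1}{6}\right) 5 = - \frac{5}{6}$)
$p{\left(B \right)} = \frac{-102 + B}{-91 + B}$ ($p{\left(B \right)} = \frac{B - 102}{B - 91} = \frac{-102 + B}{-91 + B}$)
$f = -6045$ ($f = - 3 \left(-11919 - -13934\right) = - 3 \left(-11919 + 13934\right) = \left(-3\right) 2015 = -6045$)
$f - p{\left(I{\left(-12,11 \right)} \right)} = -6045 - \frac{-102 - \frac{5}{6}}{-91 - \frac{5}{6}} = -6045 - \frac{1}{- \frac{551}{6}} \left(- \frac{617}{6}\right) = -6045 - \left(- \frac{6}{551}\right) \left(- \frac{617}{6}\right) = -6045 - \frac{617}{551} = - \frac{3331412}{551}$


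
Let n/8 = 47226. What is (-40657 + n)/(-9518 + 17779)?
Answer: 337151/8261 ≈ 40.812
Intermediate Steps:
n = 377808 (n = 8*47226 = 377808)
(-40657 + n)/(-9518 + 17779) = (-40657 + 377808)/(-9518 + 17779) = 337151/8261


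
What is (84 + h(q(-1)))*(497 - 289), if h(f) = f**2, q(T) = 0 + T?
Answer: 17680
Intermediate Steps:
q(T) = T
(84 + h(q(-1)))*(497 - 289) = (84 + (-1)**2)*(497 - 289) = (84 + 1)*208 = 85*208 = 17680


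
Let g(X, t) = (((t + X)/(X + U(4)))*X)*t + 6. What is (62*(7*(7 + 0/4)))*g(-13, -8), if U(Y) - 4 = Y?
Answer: 6726132/5 ≈ 1.3452e+6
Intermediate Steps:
U(Y) = 4 + Y
g(X, t) = 6 + X*t*(X + t)/(8 + X) (g(X, t) = (((t + X)/(X + (4 + 4)))*X)*t + 6 = (((X + t)/(X + 8))*X)*t + 6 = (((X + t)/(8 + X))*X)*t + 6 = (X*(X + t)/(8 + X))*t + 6 = X*t*(X + t)/(8 + X) + 6 = 6 + X*t*(X + t)/(8 + X))
(62*(7*(7 + 0/4)))*g(-13, -8) = (62*(7*(7 + 0/4)))*((48 + 6*(-13) - 13*(-8)**2 - 8*(-13)**2)/(8 - 13)) = (62*(7*(7 + 0*(1/4))))*((48 - 78 - 13*64 - 8*169)/(-5)) = (62*(7*(7 + 0)))*(-(48 - 78 - 832 - 1352)/5) = (62*(7*7))*(-1/5*(-2214)) = (62*49)*(2214/5) = 3038*(2214/5) = 6726132/5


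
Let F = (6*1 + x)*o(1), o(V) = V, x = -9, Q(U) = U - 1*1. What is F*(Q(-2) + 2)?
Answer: 3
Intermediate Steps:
Q(U) = -1 + U (Q(U) = U - 1 = -1 + U)
F = -3 (F = (6*1 - 9)*1 = (6 - 9)*1 = -3*1 = -3)
F*(Q(-2) + 2) = -3*((-1 - 2) + 2) = -3*(-3 + 2) = -3*(-1) = 3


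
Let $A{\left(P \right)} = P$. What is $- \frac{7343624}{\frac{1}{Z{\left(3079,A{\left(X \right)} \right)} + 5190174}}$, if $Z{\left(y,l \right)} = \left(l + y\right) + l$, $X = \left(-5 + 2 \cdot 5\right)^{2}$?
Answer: $-38137664550072$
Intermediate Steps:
$X = 25$ ($X = \left(-5 + 10\right)^{2} = 5^{2} = 25$)
$Z{\left(y,l \right)} = y + 2 l$
$- \frac{7343624}{\frac{1}{Z{\left(3079,A{\left(X \right)} \right)} + 5190174}} = - \frac{7343624}{\frac{1}{\left(3079 + 2 \cdot 25\right) + 5190174}} = - \frac{7343624}{\frac{1}{\left(3079 + 50\right) + 5190174}} = - \frac{7343624}{\frac{1}{3129 + 5190174}} = - \frac{7343624}{\frac{1}{5193303}} = - 7343624 \frac{1}{\frac{1}{5193303}} = \left(-7343624\right) 5193303 = -38137664550072$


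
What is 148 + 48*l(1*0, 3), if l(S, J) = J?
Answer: 292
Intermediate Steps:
148 + 48*l(1*0, 3) = 148 + 48*3 = 148 + 144 = 292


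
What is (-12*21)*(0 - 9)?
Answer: 2268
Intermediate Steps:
(-12*21)*(0 - 9) = -252*(-9) = 2268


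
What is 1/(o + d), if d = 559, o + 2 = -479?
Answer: 1/78 ≈ 0.012821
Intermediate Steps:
o = -481 (o = -2 - 479 = -481)
1/(o + d) = 1/(-481 + 559) = 1/78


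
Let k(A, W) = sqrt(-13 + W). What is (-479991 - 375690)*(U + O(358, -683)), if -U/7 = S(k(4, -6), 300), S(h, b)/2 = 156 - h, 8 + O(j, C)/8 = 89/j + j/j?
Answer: 342789231324/179 - 11979534*I*sqrt(19) ≈ 1.915e+9 - 5.2218e+7*I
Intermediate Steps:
O(j, C) = -56 + 712/j (O(j, C) = -64 + 8*(89/j + j/j) = -64 + 8*(89/j + 1) = -64 + 8*(1 + 89/j) = -64 + (8 + 712/j) = -56 + 712/j)
S(h, b) = 312 - 2*h (S(h, b) = 2*(156 - h) = 312 - 2*h)
U = -2184 + 14*I*sqrt(19) (U = -7*(312 - 2*sqrt(-13 - 6)) = -7*(312 - 2*I*sqrt(19)) = -2184 + 14*I*sqrt(19) ≈ -2184.0 + 61.025*I)
(-479991 - 375690)*(U + O(358, -683)) = (-479991 - 375690)*((-2184 + 14*I*sqrt(19)) + (-56 + 712/358)) = -855681*((-2184 + 14*I*sqrt(19)) + (-56 + 712*(1/358))) = -855681*((-2184 + 14*I*sqrt(19)) + (-56 + 356/179)) = -855681*((-2184 + 14*I*sqrt(19)) - 9668/179) = -855681*(-400604/179 + 14*I*sqrt(19)) = 342789231324/179 - 11979534*I*sqrt(19)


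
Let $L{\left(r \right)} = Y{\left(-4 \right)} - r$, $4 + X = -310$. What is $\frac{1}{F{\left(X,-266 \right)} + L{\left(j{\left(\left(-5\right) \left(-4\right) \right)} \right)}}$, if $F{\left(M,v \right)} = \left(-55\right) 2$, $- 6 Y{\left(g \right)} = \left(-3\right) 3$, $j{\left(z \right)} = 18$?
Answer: $- \frac{2}{253} \approx -0.0079051$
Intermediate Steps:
$Y{\left(g \right)} = \frac{3}{2}$ ($Y{\left(g \right)} = - \frac{\left(-3\right) 3}{6} = \left(- \frac{1}{6}\right) \left(-9\right) = \frac{3}{2}$)
$X = -314$ ($X = -4 - 310 = -314$)
$F{\left(M,v \right)} = -110$
$L{\left(r \right)} = \frac{3}{2} - r$
$\frac{1}{F{\left(X,-266 \right)} + L{\left(j{\left(\left(-5\right) \left(-4\right) \right)} \right)}} = \frac{1}{-110 + \left(\frac{3}{2} - 18\right)} = \frac{1}{-110 - \frac{33}{2}} = \frac{1}{- \frac{253}{2}} = - \frac{2}{253}$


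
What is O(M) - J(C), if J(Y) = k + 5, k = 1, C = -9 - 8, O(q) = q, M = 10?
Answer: 4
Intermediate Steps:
C = -17
J(Y) = 6 (J(Y) = 1 + 5 = 6)
O(M) - J(C) = 10 - 1*6 = 10 - 6 = 4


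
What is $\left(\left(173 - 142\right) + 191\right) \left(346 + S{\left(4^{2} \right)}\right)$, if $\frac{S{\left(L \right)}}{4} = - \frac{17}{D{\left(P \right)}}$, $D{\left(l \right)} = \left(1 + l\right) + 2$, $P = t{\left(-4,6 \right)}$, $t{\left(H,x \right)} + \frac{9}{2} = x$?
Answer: $\frac{220372}{3} \approx 73457.0$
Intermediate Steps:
$t{\left(H,x \right)} = - \frac{9}{2} + x$
$P = \frac{3}{2}$ ($P = - \frac{9}{2} + 6 = \frac{3}{2} \approx 1.5$)
$D{\left(l \right)} = 3 + l$
$S{\left(L \right)} = - \frac{136}{9}$ ($S{\left(L \right)} = 4 \left(- \frac{17}{3 + \frac{3}{2}}\right) = 4 \left(- \frac{17}{\frac{9}{2}}\right) = 4 \left(\left(-17\right) \frac{2}{9}\right) = 4 \left(- \frac{34}{9}\right) = - \frac{136}{9}$)
$\left(\left(173 - 142\right) + 191\right) \left(346 + S{\left(4^{2} \right)}\right) = \left(\left(173 - 142\right) + 191\right) \left(346 - \frac{136}{9}\right) = \left(\left(173 - 142\right) + 191\right) \frac{2978}{9} = \left(31 + 191\right) \frac{2978}{9} = 222 \cdot \frac{2978}{9} = \frac{220372}{3}$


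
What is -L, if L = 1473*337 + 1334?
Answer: -497735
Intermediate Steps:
L = 497735 (L = 496401 + 1334 = 497735)
-L = -1*497735 = -497735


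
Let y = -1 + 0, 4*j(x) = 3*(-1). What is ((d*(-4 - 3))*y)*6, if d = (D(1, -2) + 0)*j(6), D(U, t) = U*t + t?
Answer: 126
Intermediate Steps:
D(U, t) = t + U*t
j(x) = -¾ (j(x) = (3*(-1))/4 = (¼)*(-3) = -¾)
d = 3 (d = (-2*(1 + 1) + 0)*(-¾) = (-2*2 + 0)*(-¾) = (-4 + 0)*(-¾) = -4*(-¾) = 3)
y = -1
((d*(-4 - 3))*y)*6 = ((3*(-4 - 3))*(-1))*6 = ((3*(-7))*(-1))*6 = -21*(-1)*6 = 21*6 = 126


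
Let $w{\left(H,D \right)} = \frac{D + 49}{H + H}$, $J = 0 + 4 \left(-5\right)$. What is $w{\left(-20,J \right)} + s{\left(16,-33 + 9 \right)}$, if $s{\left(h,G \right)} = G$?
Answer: $- \frac{989}{40} \approx -24.725$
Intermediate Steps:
$J = -20$ ($J = 0 - 20 = -20$)
$w{\left(H,D \right)} = \frac{49 + D}{2 H}$
$w{\left(-20,J \right)} + s{\left(16,-33 + 9 \right)} = \frac{49 - 20}{2 \left(-20\right)} + \left(-33 + 9\right) = \frac{1}{2} \left(- \frac{1}{20}\right) 29 - 24 = - \frac{29}{40} - 24 = - \frac{989}{40}$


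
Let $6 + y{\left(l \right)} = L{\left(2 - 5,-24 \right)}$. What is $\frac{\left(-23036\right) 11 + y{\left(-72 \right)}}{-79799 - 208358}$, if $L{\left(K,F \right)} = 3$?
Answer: $\frac{253399}{288157} \approx 0.87938$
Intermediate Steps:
$y{\left(l \right)} = -3$ ($y{\left(l \right)} = -6 + 3 = -3$)
$\frac{\left(-23036\right) 11 + y{\left(-72 \right)}}{-79799 - 208358} = \frac{\left(-23036\right) 11 - 3}{-79799 - 208358} = \frac{-253396 - 3}{-288157} = \left(-253399\right) \left(- \frac{1}{288157}\right) = \frac{253399}{288157}$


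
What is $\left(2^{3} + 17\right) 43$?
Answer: $1075$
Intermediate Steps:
$\left(2^{3} + 17\right) 43 = \left(8 + 17\right) 43 = 25 \cdot 43 = 1075$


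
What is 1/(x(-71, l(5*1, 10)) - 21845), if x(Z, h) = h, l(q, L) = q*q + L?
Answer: -1/21810 ≈ -4.5851e-5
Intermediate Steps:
l(q, L) = L + q**2 (l(q, L) = q**2 + L = L + q**2)
1/(x(-71, l(5*1, 10)) - 21845) = 1/((10 + (5*1)**2) - 21845) = 1/((10 + 5**2) - 21845) = 1/((10 + 25) - 21845) = 1/(35 - 21845) = 1/(-21810) = -1/21810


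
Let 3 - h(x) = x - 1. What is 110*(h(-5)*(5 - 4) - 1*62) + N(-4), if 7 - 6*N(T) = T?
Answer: -34969/6 ≈ -5828.2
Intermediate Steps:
N(T) = 7/6 - T/6
h(x) = 4 - x (h(x) = 3 - (x - 1) = 3 - (-1 + x) = 3 + (1 - x) = 4 - x)
110*(h(-5)*(5 - 4) - 1*62) + N(-4) = 110*((4 - 1*(-5))*(5 - 4) - 1*62) + (7/6 - ⅙*(-4)) = 110*((4 + 5)*1 - 62) + (7/6 + ⅔) = 110*(9*1 - 62) + 11/6 = 110*(9 - 62) + 11/6 = 110*(-53) + 11/6 = -5830 + 11/6 = -34969/6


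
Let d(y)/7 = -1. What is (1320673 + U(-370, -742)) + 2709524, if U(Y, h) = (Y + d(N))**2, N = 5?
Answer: 4172326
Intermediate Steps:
d(y) = -7 (d(y) = 7*(-1) = -7)
U(Y, h) = (-7 + Y)**2 (U(Y, h) = (Y - 7)**2 = (-7 + Y)**2)
(1320673 + U(-370, -742)) + 2709524 = (1320673 + (-7 - 370)**2) + 2709524 = (1320673 + (-377)**2) + 2709524 = (1320673 + 142129) + 2709524 = 1462802 + 2709524 = 4172326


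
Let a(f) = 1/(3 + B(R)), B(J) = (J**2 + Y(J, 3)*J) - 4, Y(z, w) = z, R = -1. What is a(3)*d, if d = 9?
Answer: 9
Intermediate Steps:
B(J) = -4 + 2*J**2 (B(J) = (J**2 + J*J) - 4 = (J**2 + J**2) - 4 = 2*J**2 - 4 = -4 + 2*J**2)
a(f) = 1 (a(f) = 1/(3 + (-4 + 2*(-1)**2)) = 1/(3 + (-4 + 2*1)) = 1/(3 + (-4 + 2)) = 1/(3 - 2) = 1/1 = 1)
a(3)*d = 1*9 = 9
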